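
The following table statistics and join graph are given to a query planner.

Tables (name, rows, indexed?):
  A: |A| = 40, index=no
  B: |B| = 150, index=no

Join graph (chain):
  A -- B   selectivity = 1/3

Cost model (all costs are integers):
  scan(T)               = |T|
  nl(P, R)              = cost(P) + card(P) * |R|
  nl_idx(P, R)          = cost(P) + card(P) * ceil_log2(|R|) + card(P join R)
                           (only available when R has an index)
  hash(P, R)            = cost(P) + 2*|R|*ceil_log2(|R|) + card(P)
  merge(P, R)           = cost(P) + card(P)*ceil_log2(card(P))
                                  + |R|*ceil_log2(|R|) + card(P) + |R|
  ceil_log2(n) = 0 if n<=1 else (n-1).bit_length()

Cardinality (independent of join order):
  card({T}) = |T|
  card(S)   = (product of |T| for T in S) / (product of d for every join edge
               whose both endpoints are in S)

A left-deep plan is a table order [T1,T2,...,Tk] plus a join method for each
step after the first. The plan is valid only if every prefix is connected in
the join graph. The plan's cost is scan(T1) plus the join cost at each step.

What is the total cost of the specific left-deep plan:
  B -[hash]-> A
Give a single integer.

step 1: scan B: cost=150, card=150
step 2: join A via hash
    card(P join A) = 150*40/(3) = 2000
    cost = 150 + 2*40*6 + 150 = 780

780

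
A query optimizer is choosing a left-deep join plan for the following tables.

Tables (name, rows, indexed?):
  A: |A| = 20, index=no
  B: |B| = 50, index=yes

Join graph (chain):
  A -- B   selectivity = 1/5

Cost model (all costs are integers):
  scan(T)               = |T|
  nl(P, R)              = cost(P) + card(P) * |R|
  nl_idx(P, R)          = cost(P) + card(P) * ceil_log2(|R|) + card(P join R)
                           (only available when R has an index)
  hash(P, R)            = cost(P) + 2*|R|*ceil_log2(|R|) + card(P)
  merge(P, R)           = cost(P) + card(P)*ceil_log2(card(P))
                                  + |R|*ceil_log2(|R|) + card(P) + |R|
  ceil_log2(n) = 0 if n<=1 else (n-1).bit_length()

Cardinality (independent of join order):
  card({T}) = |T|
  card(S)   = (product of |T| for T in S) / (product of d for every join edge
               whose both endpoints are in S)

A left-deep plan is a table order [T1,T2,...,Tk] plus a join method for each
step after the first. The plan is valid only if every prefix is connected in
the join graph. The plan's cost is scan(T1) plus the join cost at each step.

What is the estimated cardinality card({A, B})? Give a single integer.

Tables in S: A(20), B(50)
Edges inside S: A-B(d=5)
numerator = 20 * 50 = 1000
denominator = 5 = 5
card(S) = 1000 / 5 = 200

200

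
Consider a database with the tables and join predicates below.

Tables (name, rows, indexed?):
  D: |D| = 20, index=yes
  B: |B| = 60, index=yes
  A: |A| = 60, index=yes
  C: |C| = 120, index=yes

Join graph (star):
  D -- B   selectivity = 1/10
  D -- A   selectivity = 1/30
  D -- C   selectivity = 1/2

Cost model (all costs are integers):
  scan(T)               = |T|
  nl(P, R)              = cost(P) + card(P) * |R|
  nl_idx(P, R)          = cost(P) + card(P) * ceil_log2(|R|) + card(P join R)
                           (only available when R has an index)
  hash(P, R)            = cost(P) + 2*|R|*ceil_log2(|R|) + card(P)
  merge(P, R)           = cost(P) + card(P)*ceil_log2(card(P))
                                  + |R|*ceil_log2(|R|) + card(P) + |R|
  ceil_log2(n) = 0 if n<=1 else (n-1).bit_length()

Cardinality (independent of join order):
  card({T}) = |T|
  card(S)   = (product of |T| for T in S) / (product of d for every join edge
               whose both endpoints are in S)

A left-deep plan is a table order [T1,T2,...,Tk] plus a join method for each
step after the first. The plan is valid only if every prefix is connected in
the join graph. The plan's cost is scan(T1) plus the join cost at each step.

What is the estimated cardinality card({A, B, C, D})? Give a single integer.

14400

Tables in S: A(60), B(60), C(120), D(20)
Edges inside S: D-B(d=10), D-A(d=30), D-C(d=2)
numerator = 60 * 60 * 120 * 20 = 8640000
denominator = 10 * 30 * 2 = 600
card(S) = 8640000 / 600 = 14400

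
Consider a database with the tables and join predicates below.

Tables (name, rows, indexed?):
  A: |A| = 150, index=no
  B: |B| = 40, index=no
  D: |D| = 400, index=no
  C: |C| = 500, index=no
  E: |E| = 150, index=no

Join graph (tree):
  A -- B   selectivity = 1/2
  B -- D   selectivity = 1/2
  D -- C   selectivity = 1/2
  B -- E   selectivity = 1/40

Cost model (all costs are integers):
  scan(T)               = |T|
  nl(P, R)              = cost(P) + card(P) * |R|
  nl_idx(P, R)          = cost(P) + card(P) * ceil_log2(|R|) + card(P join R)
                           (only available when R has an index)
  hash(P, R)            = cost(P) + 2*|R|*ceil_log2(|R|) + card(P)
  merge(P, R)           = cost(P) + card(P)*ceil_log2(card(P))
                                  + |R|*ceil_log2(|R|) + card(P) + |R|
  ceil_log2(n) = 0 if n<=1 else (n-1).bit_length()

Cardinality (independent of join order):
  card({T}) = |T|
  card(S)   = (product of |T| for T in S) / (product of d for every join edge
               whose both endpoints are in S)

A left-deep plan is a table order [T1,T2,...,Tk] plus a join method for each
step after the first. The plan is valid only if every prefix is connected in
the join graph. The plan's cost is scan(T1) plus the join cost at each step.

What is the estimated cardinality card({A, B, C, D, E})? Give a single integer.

562500000

Tables in S: A(150), B(40), C(500), D(400), E(150)
Edges inside S: A-B(d=2), B-D(d=2), D-C(d=2), B-E(d=40)
numerator = 150 * 40 * 500 * 400 * 150 = 180000000000
denominator = 2 * 2 * 2 * 40 = 320
card(S) = 180000000000 / 320 = 562500000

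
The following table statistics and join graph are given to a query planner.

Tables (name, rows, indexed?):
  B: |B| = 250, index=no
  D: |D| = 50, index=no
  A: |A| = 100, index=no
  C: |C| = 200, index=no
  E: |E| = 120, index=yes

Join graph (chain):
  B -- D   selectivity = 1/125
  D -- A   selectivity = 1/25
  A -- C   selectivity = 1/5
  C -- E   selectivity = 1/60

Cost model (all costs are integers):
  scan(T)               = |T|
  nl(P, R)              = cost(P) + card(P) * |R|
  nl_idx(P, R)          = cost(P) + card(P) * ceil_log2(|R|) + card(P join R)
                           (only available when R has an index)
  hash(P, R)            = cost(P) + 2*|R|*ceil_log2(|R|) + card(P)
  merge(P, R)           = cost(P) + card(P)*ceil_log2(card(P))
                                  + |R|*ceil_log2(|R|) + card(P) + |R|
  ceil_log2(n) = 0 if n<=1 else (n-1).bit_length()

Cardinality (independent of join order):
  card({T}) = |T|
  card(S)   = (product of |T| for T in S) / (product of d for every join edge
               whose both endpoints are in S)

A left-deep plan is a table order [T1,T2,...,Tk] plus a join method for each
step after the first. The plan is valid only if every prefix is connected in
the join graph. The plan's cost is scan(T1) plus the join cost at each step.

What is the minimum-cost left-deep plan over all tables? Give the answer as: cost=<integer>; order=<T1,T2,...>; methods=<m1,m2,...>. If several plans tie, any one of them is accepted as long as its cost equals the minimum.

cost=23880; order=B,D,A,C,E; methods=hash,hash,hash,hash

Selinger DP (subsets sized 1..n):
  {B}: scan cost=250, card=250
  {D}: scan cost=50, card=50
  {A}: scan cost=100, card=100
  {C}: scan cost=200, card=200
  {E}: scan cost=120, card=120
  {BD}: card=100; try (D,hash)→1100, (B,merge)→2650, (D,merge)→2850, (B,hash)→4100, (B,nl)→12550, (D,nl)→12750; best=1100 via (D,hash)
  {AD}: card=200; try (D,hash)→800, (A,merge)→1200, (D,merge)→1250, (A,hash)→1500, (A,nl)→5050, (D,nl)→5100; best=800 via (D,hash)
  {AC}: card=4000; try (A,hash)→1800, (C,merge)→2700, (A,merge)→2800, (C,hash)→3400, (C,nl)→20100, (A,nl)→20200; best=1800 via (A,hash)
  {CE}: card=400; try (E,nl_idx)→2000, (E,hash)→2080, (C,merge)→2880, (E,merge)→2960, (C,hash)→3440, (C,nl)→24120 …(+1); best=2000 via (E,nl_idx)
  {ABD}: card=400; try (A,hash)→2600, (A,merge)→2700, (B,merge)→4850, (B,hash)→5000, (A,nl)→11100, (B,nl)→50800; best=2600 via (A,hash)
  {ACD}: card=8000; try (C,hash)→4200, (C,merge)→4400, (D,hash)→6400, (C,nl)→40800, (D,merge)→54150, (D,nl)→201800; best=4200 via (C,hash)
  {ACE}: card=8000; try (A,hash)→3800, (A,merge)→6800, (E,hash)→7480, (E,nl_idx)→37800, (A,nl)→42000, (E,merge)→54760 …(+1); best=3800 via (A,hash)
  {ABCD}: card=16000; try (C,hash)→6200, (C,merge)→8400, (B,hash)→16200, (C,nl)→82600, (B,merge)→118450, (B,nl)→2004200; best=6200 via (C,hash)
  {ACDE}: card=16000; try (D,hash)→12400, (E,hash)→13880, (E,nl_idx)→76200, (D,merge)→116150, (E,merge)→117160, (D,nl)→403800 …(+1); best=12400 via (D,hash)
  {ABCDE}: card=32000; try (E,hash)→23880, (B,hash)→32400, (E,nl_idx)→150200, (E,merge)→247160, (B,merge)→254650, (E,nl)→1926200 …(+1); best=23880 via (E,hash)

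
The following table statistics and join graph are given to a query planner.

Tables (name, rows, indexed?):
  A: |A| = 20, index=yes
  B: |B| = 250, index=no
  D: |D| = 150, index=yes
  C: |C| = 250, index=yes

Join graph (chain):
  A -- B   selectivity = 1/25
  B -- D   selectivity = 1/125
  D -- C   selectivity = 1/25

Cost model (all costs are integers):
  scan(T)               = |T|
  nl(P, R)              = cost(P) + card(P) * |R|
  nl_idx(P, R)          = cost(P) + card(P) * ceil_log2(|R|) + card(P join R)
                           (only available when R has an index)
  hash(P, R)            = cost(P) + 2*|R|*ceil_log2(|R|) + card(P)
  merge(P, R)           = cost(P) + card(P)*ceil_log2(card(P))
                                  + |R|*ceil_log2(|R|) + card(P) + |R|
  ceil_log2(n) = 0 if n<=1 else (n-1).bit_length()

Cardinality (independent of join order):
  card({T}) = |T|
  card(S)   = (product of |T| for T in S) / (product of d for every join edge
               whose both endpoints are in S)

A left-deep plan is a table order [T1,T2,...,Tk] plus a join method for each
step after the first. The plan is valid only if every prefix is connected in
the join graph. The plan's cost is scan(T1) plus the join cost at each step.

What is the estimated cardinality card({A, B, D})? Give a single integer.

Tables in S: A(20), B(250), D(150)
Edges inside S: A-B(d=25), B-D(d=125)
numerator = 20 * 250 * 150 = 750000
denominator = 25 * 125 = 3125
card(S) = 750000 / 3125 = 240

240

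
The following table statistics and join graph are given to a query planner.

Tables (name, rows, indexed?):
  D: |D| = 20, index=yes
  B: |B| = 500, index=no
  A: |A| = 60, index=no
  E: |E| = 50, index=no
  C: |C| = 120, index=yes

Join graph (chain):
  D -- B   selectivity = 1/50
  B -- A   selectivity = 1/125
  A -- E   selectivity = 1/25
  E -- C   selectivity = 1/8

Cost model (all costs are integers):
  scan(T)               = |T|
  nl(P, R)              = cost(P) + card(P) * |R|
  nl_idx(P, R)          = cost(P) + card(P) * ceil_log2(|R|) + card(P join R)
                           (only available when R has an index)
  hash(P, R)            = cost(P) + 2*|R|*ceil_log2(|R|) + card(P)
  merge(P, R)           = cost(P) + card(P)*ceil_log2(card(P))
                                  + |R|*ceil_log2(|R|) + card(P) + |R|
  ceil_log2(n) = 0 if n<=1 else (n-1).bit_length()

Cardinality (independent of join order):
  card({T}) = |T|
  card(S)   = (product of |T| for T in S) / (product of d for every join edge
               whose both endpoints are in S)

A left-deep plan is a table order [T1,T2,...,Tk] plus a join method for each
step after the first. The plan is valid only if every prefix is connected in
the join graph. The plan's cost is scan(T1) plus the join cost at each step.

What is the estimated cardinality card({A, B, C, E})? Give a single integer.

Tables in S: A(60), B(500), C(120), E(50)
Edges inside S: B-A(d=125), A-E(d=25), E-C(d=8)
numerator = 60 * 500 * 120 * 50 = 180000000
denominator = 125 * 25 * 8 = 25000
card(S) = 180000000 / 25000 = 7200

7200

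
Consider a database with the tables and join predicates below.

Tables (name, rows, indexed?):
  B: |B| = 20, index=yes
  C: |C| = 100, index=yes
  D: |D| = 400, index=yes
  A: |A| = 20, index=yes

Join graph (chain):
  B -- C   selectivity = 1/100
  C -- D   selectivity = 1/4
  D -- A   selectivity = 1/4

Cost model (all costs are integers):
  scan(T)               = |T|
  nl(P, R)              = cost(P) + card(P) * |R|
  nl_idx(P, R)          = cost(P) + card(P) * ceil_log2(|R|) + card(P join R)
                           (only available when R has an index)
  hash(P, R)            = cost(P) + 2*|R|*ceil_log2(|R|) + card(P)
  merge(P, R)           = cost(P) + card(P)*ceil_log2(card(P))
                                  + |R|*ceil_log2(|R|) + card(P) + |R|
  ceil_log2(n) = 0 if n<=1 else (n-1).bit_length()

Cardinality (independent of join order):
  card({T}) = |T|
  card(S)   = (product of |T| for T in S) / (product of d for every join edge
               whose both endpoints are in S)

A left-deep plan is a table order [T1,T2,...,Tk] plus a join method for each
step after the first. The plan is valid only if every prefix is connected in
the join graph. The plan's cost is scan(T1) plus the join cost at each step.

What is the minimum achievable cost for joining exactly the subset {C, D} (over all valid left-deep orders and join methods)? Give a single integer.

2200

Selinger DP over subsets of {C,D}:
  {C}: scan cost=100, card=100
  {D}: scan cost=400, card=400
  {CD}: card=10000; try (C,hash)→2200, (D,merge)→4900, (C,merge)→5200, (D,hash)→7400, (D,nl_idx)→11000, (C,nl_idx)→13200 …(+2); best=2200 via (C,hash)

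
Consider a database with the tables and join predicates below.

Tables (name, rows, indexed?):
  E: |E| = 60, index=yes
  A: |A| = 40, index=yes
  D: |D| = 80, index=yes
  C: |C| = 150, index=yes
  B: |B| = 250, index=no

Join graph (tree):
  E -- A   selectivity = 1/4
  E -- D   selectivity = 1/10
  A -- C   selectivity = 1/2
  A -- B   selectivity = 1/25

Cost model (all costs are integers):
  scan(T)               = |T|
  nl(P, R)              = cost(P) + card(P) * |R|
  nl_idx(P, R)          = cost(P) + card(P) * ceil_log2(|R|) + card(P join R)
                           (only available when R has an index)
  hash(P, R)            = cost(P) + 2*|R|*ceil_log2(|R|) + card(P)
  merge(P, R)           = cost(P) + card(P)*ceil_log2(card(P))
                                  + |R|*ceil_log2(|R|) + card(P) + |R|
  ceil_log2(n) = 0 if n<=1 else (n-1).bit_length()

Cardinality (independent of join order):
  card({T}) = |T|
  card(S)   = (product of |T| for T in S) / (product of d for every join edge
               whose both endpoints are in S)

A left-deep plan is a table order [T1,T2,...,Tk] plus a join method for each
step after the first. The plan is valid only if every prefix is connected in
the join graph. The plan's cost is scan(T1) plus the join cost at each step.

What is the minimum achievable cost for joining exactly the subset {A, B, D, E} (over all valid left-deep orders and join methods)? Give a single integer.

Selinger DP over subsets of {A,B,D,E}:
  {E}: scan cost=60, card=60
  {A}: scan cost=40, card=40
  {D}: scan cost=80, card=80
  {B}: scan cost=250, card=250
  {AE}: card=600; try (A,hash)→600, (E,merge)→740, (A,merge)→760, (E,hash)→800, (E,nl_idx)→880, (A,nl_idx)→1020 …(+2); best=600 via (A,hash)
  {DE}: card=480; try (E,hash)→880, (D,nl_idx)→960, (E,nl_idx)→1040, (D,merge)→1120, (E,merge)→1140, (D,hash)→1240 …(+2); best=880 via (E,hash)
  {AB}: card=400; try (A,hash)→980, (A,nl_idx)→2150, (B,merge)→2570, (A,merge)→2780, (B,hash)→4080, (B,nl)→10040 …(+1); best=980 via (A,hash)
  {ADE}: card=4800; try (A,hash)→1840, (D,hash)→2320, (A,merge)→5960, (D,merge)→7840, (A,nl_idx)→8560, (D,nl_idx)→9600 …(+2); best=1840 via (A,hash)
  {ABE}: card=6000; try (E,hash)→2100, (B,hash)→5200, (E,merge)→5400, (E,nl_idx)→9380, (B,merge)→9450, (E,nl)→24980 …(+1); best=2100 via (E,hash)
  {ABDE}: card=48000; try (D,hash)→9220, (B,hash)→10640, (B,merge)→71290, (D,merge)→86740, (D,nl_idx)→92100, (D,nl)→482100 …(+1); best=9220 via (D,hash)

9220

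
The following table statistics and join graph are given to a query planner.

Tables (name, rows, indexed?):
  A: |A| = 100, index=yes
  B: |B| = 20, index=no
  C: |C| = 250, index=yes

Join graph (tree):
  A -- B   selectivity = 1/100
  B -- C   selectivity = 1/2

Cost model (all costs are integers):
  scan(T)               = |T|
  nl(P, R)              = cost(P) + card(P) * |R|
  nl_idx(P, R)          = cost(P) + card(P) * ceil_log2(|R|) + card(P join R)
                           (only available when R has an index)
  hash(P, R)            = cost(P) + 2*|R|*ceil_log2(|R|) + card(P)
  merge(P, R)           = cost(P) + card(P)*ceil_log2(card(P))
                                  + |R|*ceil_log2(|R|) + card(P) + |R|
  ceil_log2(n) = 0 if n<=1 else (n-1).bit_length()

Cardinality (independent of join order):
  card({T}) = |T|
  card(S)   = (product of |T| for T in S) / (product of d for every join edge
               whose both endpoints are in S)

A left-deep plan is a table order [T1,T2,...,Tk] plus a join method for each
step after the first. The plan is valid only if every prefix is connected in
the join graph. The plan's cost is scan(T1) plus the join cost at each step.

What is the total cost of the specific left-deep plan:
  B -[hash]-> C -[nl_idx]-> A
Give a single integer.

step 1: scan B: cost=20, card=20
step 2: join C via hash
    card(P join C) = 20*250/(2) = 2500
    cost = 20 + 2*250*8 + 20 = 4040
step 3: join A via nl_idx
    card(P join A) = 2500*100/(100) = 2500
    cost = 4040 + 2500*7 + 2500 = 24040

24040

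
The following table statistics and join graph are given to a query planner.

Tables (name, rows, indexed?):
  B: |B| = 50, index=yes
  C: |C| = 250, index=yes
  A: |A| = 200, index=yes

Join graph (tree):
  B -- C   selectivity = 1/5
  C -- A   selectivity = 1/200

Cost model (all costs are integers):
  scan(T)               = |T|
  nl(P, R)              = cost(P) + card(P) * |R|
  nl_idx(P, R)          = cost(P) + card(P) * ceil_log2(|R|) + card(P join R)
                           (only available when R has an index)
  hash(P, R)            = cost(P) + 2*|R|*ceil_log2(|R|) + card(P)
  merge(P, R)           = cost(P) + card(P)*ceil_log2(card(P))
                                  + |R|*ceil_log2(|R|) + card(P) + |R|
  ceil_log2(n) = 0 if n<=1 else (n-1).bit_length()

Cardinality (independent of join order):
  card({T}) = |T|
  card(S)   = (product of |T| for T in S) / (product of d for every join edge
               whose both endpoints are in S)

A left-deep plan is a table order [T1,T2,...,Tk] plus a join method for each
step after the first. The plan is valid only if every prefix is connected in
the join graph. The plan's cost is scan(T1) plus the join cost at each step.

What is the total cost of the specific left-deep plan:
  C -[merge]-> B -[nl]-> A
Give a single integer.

502850

step 1: scan C: cost=250, card=250
step 2: join B via merge
    card(P join B) = 250*50/(5) = 2500
    cost = 250 + 250*8 + 50*6 + 250 + 50 = 2850
step 3: join A via nl
    card(P join A) = 2500*200/(200) = 2500
    cost = 2850 + 2500*200 = 502850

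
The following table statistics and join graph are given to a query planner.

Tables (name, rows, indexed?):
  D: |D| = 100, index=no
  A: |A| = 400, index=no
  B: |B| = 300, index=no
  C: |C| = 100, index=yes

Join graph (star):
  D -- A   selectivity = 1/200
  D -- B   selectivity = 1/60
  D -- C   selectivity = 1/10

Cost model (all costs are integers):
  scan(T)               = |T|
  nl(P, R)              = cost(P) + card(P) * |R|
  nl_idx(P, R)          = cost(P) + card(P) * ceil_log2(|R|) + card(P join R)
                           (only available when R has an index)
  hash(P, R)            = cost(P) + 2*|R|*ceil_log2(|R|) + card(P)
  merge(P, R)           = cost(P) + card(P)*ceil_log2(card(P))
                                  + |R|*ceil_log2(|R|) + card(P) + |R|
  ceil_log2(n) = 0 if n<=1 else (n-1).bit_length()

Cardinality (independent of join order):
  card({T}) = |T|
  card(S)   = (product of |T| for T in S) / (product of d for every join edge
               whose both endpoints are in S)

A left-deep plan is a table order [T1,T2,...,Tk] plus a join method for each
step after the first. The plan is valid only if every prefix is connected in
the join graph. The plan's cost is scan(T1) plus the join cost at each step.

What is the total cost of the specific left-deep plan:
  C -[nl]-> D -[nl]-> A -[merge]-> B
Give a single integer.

step 1: scan C: cost=100, card=100
step 2: join D via nl
    card(P join D) = 100*100/(10) = 1000
    cost = 100 + 100*100 = 10100
step 3: join A via nl
    card(P join A) = 1000*400/(200) = 2000
    cost = 10100 + 1000*400 = 410100
step 4: join B via merge
    card(P join B) = 2000*300/(60) = 10000
    cost = 410100 + 2000*11 + 300*9 + 2000 + 300 = 437100

437100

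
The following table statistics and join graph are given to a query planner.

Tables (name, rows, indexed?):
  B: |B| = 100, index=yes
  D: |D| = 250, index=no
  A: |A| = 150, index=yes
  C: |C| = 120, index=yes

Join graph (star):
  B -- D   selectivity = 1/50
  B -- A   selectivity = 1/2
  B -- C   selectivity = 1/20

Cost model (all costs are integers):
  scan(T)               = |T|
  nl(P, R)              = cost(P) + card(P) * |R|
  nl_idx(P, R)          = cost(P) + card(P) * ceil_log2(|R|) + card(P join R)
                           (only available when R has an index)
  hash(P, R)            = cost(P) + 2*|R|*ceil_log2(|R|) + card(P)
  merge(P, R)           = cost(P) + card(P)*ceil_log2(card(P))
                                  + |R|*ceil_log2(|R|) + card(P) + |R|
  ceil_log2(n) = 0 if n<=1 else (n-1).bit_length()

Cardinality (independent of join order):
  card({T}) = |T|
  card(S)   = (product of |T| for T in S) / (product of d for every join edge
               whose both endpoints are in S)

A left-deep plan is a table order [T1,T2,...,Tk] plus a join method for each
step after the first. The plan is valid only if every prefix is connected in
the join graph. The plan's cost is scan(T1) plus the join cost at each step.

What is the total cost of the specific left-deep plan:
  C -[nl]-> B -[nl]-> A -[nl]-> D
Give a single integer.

11352120

step 1: scan C: cost=120, card=120
step 2: join B via nl
    card(P join B) = 120*100/(20) = 600
    cost = 120 + 120*100 = 12120
step 3: join A via nl
    card(P join A) = 600*150/(2) = 45000
    cost = 12120 + 600*150 = 102120
step 4: join D via nl
    card(P join D) = 45000*250/(50) = 225000
    cost = 102120 + 45000*250 = 11352120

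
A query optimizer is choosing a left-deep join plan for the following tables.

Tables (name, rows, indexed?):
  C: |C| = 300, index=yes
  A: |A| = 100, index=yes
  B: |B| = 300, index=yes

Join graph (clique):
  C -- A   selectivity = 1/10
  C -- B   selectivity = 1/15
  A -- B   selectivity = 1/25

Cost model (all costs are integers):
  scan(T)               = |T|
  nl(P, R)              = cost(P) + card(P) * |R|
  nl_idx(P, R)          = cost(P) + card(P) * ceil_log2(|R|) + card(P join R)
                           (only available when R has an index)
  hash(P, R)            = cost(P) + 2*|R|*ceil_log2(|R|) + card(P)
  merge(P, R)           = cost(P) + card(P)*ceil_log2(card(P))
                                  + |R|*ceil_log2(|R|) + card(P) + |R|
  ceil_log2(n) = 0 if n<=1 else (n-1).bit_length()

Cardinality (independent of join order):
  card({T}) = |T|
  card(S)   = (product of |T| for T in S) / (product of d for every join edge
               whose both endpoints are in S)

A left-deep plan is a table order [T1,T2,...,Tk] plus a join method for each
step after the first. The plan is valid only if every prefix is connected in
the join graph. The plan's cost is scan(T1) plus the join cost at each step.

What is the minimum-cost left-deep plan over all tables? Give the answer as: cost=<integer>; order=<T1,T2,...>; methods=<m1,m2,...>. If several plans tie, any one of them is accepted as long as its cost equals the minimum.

cost=8600; order=B,A,C; methods=hash,hash

Selinger DP (subsets sized 1..n):
  {C}: scan cost=300, card=300
  {A}: scan cost=100, card=100
  {B}: scan cost=300, card=300
  {AC}: card=3000; try (A,hash)→2000, (C,merge)→3900, (C,nl_idx)→4000, (A,merge)→4100, (A,nl_idx)→5400, (C,hash)→5600 …(+2); best=2000 via (A,hash)
  {BC}: card=6000; try (C,hash)→6000, (B,hash)→6000, (C,merge)→6300, (B,merge)→6300, (C,nl_idx)→9000, (B,nl_idx)→9000 …(+2); best=6000 via (C,hash)
  {AB}: card=1200; try (A,hash)→2000, (B,nl_idx)→2200, (A,nl_idx)→3600, (B,merge)→3900, (A,merge)→4100, (B,hash)→5600 …(+2); best=2000 via (A,hash)
  {ABC}: card=2400; try (C,hash)→8600, (B,hash)→10400, (A,hash)→13400, (C,nl_idx)→15200, (C,merge)→19400, (B,nl_idx)→31400 …(+6); best=8600 via (C,hash)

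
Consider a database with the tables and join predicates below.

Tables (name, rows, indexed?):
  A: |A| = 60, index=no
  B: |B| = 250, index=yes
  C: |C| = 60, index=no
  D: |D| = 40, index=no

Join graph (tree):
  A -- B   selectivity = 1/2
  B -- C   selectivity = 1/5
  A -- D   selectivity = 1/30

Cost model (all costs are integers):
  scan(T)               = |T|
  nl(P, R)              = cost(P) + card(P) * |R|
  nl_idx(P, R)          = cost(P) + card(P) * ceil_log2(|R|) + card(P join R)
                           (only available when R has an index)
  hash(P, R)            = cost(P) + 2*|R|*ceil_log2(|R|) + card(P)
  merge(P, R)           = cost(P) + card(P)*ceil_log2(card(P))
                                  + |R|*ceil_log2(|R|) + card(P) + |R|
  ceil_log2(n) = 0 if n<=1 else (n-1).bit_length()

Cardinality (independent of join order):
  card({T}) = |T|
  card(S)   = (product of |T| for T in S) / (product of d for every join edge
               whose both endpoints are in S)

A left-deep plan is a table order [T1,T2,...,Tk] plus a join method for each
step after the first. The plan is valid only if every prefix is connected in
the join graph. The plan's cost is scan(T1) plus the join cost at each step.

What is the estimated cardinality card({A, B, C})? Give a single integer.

Tables in S: A(60), B(250), C(60)
Edges inside S: A-B(d=2), B-C(d=5)
numerator = 60 * 250 * 60 = 900000
denominator = 2 * 5 = 10
card(S) = 900000 / 10 = 90000

90000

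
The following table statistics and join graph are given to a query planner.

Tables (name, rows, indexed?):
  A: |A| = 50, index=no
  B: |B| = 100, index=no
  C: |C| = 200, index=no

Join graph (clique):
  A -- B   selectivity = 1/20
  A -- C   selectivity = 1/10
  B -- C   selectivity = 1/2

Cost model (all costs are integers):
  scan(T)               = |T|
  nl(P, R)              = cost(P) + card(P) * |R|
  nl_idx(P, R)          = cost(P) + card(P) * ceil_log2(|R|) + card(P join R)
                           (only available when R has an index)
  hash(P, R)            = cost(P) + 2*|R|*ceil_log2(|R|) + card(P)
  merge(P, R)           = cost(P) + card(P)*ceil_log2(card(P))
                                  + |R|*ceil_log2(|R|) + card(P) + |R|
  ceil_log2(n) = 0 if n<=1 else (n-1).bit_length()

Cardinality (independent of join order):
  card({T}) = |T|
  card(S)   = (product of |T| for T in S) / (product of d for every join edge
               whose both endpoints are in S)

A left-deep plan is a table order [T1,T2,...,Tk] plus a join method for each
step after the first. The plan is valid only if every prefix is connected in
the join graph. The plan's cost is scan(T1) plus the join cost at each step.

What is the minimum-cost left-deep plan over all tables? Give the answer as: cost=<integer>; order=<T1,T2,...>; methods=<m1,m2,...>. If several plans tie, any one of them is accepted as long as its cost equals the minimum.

cost=3400; order=C,A,B; methods=hash,hash

Selinger DP (subsets sized 1..n):
  {A}: scan cost=50, card=50
  {B}: scan cost=100, card=100
  {C}: scan cost=200, card=200
  {AB}: card=250; try (A,hash)→800, (B,merge)→1200, (A,merge)→1250, (B,hash)→1500, (B,nl)→5050, (A,nl)→5100; best=800 via (A,hash)
  {AC}: card=1000; try (A,hash)→1000, (C,merge)→2200, (A,merge)→2350, (C,hash)→3300, (C,nl)→10050, (A,nl)→10200; best=1000 via (A,hash)
  {BC}: card=10000; try (B,hash)→1800, (C,merge)→2700, (B,merge)→2800, (C,hash)→3400, (C,nl)→20100, (B,nl)→20200; best=1800 via (B,hash)
  {ABC}: card=2500; try (B,hash)→3400, (C,hash)→4250, (C,merge)→4850, (A,hash)→12400, (B,merge)→12800, (C,nl)→50800 …(+3); best=3400 via (B,hash)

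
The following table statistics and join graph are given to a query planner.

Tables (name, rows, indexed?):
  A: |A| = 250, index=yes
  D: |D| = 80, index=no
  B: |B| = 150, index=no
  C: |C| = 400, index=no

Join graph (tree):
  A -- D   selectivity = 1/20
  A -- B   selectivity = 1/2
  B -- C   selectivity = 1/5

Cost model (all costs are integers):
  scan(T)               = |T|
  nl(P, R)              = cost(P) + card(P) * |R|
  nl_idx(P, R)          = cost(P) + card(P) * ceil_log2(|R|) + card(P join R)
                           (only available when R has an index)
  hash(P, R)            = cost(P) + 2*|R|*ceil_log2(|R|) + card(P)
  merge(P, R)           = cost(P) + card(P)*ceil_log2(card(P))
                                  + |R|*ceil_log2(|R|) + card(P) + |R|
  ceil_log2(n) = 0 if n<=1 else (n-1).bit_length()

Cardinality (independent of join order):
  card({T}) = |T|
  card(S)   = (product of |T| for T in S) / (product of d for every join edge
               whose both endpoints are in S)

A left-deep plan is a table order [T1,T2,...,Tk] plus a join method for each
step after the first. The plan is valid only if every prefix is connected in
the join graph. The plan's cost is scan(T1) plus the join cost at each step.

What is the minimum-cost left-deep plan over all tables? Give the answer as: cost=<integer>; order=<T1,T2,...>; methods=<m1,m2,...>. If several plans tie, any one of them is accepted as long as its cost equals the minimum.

cost=87220; order=A,D,B,C; methods=hash,hash,hash

Selinger DP (subsets sized 1..n):
  {A}: scan cost=250, card=250
  {D}: scan cost=80, card=80
  {B}: scan cost=150, card=150
  {C}: scan cost=400, card=400
  {AD}: card=1000; try (D,hash)→1620, (A,nl_idx)→1720, (A,merge)→2970, (D,merge)→3140, (A,hash)→4160, (A,nl)→20080 …(+1); best=1620 via (D,hash)
  {AB}: card=18750; try (B,hash)→2900, (A,merge)→3750, (B,merge)→3850, (A,hash)→4300, (A,nl_idx)→20100, (A,nl)→37650 …(+1); best=2900 via (B,hash)
  {BC}: card=12000; try (B,hash)→3200, (C,merge)→5500, (B,merge)→5750, (C,hash)→7500, (C,nl)→60150, (B,nl)→60400; best=3200 via (B,hash)
  {ABD}: card=75000; try (B,hash)→5020, (B,merge)→13970, (D,hash)→22770, (B,nl)→151620, (D,merge)→303540, (D,nl)→1502900; best=5020 via (B,hash)
  {ABC}: card=1500000; try (A,hash)→19200, (C,hash)→28850, (A,merge)→185450, (C,merge)→306900, (A,nl_idx)→1599200, (A,nl)→3003200 …(+1); best=19200 via (A,hash)
  {ABCD}: card=6000000; try (C,hash)→87220, (C,merge)→1359020, (D,hash)→1520320, (C,nl)→30005020, (D,merge)→33019840, (D,nl)→120019200; best=87220 via (C,hash)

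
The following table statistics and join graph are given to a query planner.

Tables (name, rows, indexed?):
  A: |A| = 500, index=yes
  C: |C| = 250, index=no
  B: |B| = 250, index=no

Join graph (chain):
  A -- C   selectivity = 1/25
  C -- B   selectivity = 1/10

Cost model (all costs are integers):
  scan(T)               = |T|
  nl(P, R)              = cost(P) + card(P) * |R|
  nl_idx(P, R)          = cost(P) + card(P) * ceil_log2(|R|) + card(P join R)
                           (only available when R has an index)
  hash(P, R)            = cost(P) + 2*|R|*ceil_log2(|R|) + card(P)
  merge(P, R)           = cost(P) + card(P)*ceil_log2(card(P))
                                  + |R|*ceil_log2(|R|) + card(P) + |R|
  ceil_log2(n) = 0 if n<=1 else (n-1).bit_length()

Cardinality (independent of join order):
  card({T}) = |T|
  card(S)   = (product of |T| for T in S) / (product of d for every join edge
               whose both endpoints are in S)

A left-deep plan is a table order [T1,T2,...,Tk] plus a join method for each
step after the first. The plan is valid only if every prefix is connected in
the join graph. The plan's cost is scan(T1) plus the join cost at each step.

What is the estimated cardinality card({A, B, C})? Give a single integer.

Tables in S: A(500), B(250), C(250)
Edges inside S: A-C(d=25), C-B(d=10)
numerator = 500 * 250 * 250 = 31250000
denominator = 25 * 10 = 250
card(S) = 31250000 / 250 = 125000

125000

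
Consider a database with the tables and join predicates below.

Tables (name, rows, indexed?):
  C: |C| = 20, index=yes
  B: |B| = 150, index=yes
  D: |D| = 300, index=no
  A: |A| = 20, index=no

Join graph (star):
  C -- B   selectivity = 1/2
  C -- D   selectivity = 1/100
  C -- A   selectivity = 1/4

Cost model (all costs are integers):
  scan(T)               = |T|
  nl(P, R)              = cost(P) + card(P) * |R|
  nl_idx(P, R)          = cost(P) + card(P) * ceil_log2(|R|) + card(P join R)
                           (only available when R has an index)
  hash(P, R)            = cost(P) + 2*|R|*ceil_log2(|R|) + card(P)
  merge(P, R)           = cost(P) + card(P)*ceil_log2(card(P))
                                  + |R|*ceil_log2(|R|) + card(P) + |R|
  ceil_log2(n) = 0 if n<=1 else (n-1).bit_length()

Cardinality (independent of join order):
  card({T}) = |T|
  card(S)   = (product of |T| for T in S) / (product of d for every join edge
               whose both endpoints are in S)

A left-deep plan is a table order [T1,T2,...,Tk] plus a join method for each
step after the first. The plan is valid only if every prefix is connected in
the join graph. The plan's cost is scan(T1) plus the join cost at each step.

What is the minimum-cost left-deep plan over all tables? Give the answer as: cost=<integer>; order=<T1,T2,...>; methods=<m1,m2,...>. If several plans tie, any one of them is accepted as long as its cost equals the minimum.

cost=3760; order=D,C,A,B; methods=hash,hash,hash

Selinger DP (subsets sized 1..n):
  {C}: scan cost=20, card=20
  {B}: scan cost=150, card=150
  {D}: scan cost=300, card=300
  {A}: scan cost=20, card=20
  {BC}: card=1500; try (C,hash)→500, (B,merge)→1490, (C,merge)→1620, (B,nl_idx)→1680, (C,nl_idx)→2400, (B,hash)→2440 …(+2); best=500 via (C,hash)
  {CD}: card=60; try (C,hash)→800, (C,nl_idx)→1860, (D,merge)→3140, (C,merge)→3420, (D,hash)→5440, (D,nl)→6020 …(+1); best=800 via (C,hash)
  {AC}: card=100; try (C,nl_idx)→220, (C,hash)→240, (A,hash)→240, (C,merge)→260, (A,merge)→260, (C,nl)→420 …(+1); best=220 via (C,nl_idx)
  {BCD}: card=4500; try (B,merge)→2570, (B,hash)→3260, (B,nl_idx)→5780, (D,hash)→7400, (B,nl)→9800, (D,merge)→21500 …(+1); best=2570 via (B,merge)
  {ABC}: card=7500; try (A,hash)→2200, (B,merge)→2370, (B,hash)→2720, (B,nl_idx)→8520, (B,nl)→15220, (A,merge)→18620 …(+1); best=2200 via (A,hash)
  {ACD}: card=300; try (A,hash)→1060, (A,merge)→1340, (A,nl)→2000, (D,merge)→4020, (D,hash)→5720, (D,nl)→30220; best=1060 via (A,hash)
  {ABCD}: card=22500; try (B,hash)→3760, (B,merge)→5410, (A,hash)→7270, (D,hash)→15100, (B,nl_idx)→25960, (B,nl)→46060 …(+4); best=3760 via (B,hash)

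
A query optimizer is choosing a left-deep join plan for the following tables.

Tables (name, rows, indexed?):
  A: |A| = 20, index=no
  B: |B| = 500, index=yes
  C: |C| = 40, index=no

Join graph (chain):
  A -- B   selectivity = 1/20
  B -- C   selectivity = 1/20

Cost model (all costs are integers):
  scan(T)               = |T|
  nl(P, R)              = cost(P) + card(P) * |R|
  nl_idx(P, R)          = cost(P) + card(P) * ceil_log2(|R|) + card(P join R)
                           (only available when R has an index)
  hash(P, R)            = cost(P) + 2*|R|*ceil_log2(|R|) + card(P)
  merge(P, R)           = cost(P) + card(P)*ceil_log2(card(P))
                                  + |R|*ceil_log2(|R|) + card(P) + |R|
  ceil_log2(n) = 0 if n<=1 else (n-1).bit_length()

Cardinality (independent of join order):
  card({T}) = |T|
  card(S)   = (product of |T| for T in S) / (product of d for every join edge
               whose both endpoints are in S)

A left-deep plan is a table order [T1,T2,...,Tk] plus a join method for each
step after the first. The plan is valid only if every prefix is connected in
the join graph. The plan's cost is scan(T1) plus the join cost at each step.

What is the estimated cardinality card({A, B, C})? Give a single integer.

Tables in S: A(20), B(500), C(40)
Edges inside S: A-B(d=20), B-C(d=20)
numerator = 20 * 500 * 40 = 400000
denominator = 20 * 20 = 400
card(S) = 400000 / 400 = 1000

1000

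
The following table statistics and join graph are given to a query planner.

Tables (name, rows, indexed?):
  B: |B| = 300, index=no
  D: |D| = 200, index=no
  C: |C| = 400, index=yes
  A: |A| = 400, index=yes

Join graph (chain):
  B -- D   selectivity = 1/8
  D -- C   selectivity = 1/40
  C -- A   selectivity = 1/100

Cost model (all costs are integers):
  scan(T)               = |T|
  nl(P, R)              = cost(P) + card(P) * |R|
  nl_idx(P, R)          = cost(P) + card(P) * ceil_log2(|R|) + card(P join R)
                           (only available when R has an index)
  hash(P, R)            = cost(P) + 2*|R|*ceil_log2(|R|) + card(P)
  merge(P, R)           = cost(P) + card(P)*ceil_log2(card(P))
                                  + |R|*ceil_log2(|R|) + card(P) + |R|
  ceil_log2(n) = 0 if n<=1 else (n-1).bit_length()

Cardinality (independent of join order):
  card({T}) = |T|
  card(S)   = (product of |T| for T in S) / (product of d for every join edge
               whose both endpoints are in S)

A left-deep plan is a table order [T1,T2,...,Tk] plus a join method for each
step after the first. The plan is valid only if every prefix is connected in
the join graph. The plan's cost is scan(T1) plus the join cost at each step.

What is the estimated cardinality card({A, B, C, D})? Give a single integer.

Tables in S: A(400), B(300), C(400), D(200)
Edges inside S: B-D(d=8), D-C(d=40), C-A(d=100)
numerator = 400 * 300 * 400 * 200 = 9600000000
denominator = 8 * 40 * 100 = 32000
card(S) = 9600000000 / 32000 = 300000

300000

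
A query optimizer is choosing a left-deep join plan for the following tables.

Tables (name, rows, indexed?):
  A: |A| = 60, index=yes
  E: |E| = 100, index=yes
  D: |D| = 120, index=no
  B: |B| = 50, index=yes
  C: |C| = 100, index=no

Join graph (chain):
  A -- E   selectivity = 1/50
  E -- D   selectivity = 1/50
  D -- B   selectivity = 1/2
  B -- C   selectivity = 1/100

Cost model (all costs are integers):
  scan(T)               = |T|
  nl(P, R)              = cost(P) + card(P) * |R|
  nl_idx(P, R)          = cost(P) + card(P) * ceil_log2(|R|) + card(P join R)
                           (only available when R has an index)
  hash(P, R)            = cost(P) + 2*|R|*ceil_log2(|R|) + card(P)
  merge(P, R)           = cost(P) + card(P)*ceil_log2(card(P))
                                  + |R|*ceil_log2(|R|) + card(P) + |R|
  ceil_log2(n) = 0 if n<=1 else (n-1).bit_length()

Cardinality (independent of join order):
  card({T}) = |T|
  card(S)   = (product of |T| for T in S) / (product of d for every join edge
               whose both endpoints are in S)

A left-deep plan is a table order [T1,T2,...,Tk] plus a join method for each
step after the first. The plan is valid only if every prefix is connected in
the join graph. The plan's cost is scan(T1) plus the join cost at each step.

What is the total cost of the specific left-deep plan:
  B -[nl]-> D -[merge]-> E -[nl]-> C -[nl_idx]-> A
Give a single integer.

689050

step 1: scan B: cost=50, card=50
step 2: join D via nl
    card(P join D) = 50*120/(2) = 3000
    cost = 50 + 50*120 = 6050
step 3: join E via merge
    card(P join E) = 3000*100/(50) = 6000
    cost = 6050 + 3000*12 + 100*7 + 3000 + 100 = 45850
step 4: join C via nl
    card(P join C) = 6000*100/(100) = 6000
    cost = 45850 + 6000*100 = 645850
step 5: join A via nl_idx
    card(P join A) = 6000*60/(50) = 7200
    cost = 645850 + 6000*6 + 7200 = 689050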